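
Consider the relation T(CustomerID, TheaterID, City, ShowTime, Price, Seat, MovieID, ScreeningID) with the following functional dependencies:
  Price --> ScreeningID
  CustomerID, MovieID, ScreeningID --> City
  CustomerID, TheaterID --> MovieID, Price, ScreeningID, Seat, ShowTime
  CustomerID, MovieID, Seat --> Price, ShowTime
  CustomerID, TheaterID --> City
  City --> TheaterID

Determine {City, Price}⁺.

Start with {City, Price}.
Price --> ScreeningID applies; add {ScreeningID} → now {City, Price, ScreeningID}.
City --> TheaterID applies; add {TheaterID} → now {City, Price, ScreeningID, TheaterID}.
No further FD applies.

{City, Price, ScreeningID, TheaterID}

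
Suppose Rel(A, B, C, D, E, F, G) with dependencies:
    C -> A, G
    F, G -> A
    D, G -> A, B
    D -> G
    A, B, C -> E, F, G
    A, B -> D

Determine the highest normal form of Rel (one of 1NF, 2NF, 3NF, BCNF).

Candidate keys: {B, C}, {C, D}. Prime attributes: {B, C, D}.
For C -> A, G we have {C}⁺ = {A, C, G}; {C} is not a superkey, so BCNF fails.
C -> A, G determines the non-prime attributes {A, G} from a non-superkey — 3NF is violated.
Since {C} ⊂ {B, C} and {C}⁺ ⊇ {A, G} with {A, G} non-prime, there is a partial dependency; 2NF fails.

1NF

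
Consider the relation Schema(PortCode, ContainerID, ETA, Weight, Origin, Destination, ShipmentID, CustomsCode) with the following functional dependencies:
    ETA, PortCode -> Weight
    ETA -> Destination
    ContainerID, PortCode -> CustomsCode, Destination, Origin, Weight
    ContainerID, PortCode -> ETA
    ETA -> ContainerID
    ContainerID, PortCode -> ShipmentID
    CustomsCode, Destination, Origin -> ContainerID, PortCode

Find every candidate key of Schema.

{ContainerID, PortCode}, {CustomsCode, Destination, Origin}, {CustomsCode, ETA, Origin}, {ETA, PortCode}

{ContainerID, PortCode} is a candidate key since {ContainerID, PortCode}⁺ = {ContainerID, CustomsCode, Destination, ETA, Origin, PortCode, ShipmentID, Weight} covers every attribute.
{ETA, PortCode} is a candidate key since {ETA, PortCode}⁺ = {ContainerID, CustomsCode, Destination, ETA, Origin, PortCode, ShipmentID, Weight} covers every attribute.
{CustomsCode, Destination, Origin} is a candidate key since {CustomsCode, Destination, Origin}⁺ = {ContainerID, CustomsCode, Destination, ETA, Origin, PortCode, ShipmentID, Weight} covers every attribute.
{CustomsCode, ETA, Origin} is a candidate key since {CustomsCode, ETA, Origin}⁺ = {ContainerID, CustomsCode, Destination, ETA, Origin, PortCode, ShipmentID, Weight} covers every attribute.
These are minimal and exhaustive — every other superkey contains one of them.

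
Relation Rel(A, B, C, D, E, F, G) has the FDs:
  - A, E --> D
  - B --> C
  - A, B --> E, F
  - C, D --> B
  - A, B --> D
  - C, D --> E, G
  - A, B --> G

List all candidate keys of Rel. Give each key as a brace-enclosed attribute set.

{A, B}, {A, C, D}, {A, C, E}

{A} never appears on the right of any FD, so every key must include it.
{A, B}⁺ = {A, B, C, D, E, F, G} — all of the relation — so {A, B} is a candidate key.
{A, C, D}⁺ = {A, B, C, D, E, F, G} — all of the relation — so {A, C, D} is a candidate key.
{A, C, E}⁺ = {A, B, C, D, E, F, G} — all of the relation — so {A, C, E} is a candidate key.
Any other superkey properly contains one of these, so there are no further candidate keys.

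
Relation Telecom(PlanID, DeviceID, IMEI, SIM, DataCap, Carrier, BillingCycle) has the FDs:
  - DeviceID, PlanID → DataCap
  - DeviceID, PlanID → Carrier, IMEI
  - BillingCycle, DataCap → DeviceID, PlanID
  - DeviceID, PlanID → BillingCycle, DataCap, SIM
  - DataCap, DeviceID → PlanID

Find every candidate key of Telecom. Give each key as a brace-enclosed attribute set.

{BillingCycle, DataCap} is a candidate key since {BillingCycle, DataCap}⁺ = {BillingCycle, Carrier, DataCap, DeviceID, IMEI, PlanID, SIM} covers every attribute.
{DataCap, DeviceID} is a candidate key since {DataCap, DeviceID}⁺ = {BillingCycle, Carrier, DataCap, DeviceID, IMEI, PlanID, SIM} covers every attribute.
{DeviceID, PlanID} is a candidate key since {DeviceID, PlanID}⁺ = {BillingCycle, Carrier, DataCap, DeviceID, IMEI, PlanID, SIM} covers every attribute.
No proper subset of any of these is a key, and no other minimal superkey exists.

{BillingCycle, DataCap}, {DataCap, DeviceID}, {DeviceID, PlanID}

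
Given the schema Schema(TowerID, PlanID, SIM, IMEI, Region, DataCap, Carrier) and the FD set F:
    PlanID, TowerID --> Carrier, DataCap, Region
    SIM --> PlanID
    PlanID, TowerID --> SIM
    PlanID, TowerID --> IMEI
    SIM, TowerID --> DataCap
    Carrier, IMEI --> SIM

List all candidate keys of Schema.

{Carrier, IMEI, TowerID}, {PlanID, TowerID}, {SIM, TowerID}

Attributes never on any right-hand side: {TowerID} — every candidate key must contain it.
{PlanID, TowerID}⁺ = {Carrier, DataCap, IMEI, PlanID, Region, SIM, TowerID}, which is every attribute, so {PlanID, TowerID} is a candidate key.
{SIM, TowerID}⁺ = {Carrier, DataCap, IMEI, PlanID, Region, SIM, TowerID}, which is every attribute, so {SIM, TowerID} is a candidate key.
{Carrier, IMEI, TowerID}⁺ = {Carrier, DataCap, IMEI, PlanID, Region, SIM, TowerID}, which is every attribute, so {Carrier, IMEI, TowerID} is a candidate key.
These are minimal and exhaustive — every other superkey contains one of them.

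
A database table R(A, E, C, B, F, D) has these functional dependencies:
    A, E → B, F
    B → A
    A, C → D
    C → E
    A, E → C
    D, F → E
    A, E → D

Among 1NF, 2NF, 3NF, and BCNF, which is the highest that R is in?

3NF

Candidate keys: {A, C}, {A, D, F}, {A, E}, {B, C}, {B, D, F}, {B, E}. Prime attributes: {A, B, C, D, E, F}.
B → A: {B}⁺ = {A, B}, which is not all of the attributes, so the left side is not a superkey — BCNF is violated.
Since {A} ⊆ prime attributes and every other non-superkey FD also has a prime right side, the schema is in 3NF.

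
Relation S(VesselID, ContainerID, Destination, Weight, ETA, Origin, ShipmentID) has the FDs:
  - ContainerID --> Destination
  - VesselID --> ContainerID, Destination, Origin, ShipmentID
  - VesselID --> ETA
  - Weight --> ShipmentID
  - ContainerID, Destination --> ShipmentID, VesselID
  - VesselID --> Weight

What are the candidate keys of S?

{ContainerID}, {VesselID}

{ContainerID}⁺ = {ContainerID, Destination, ETA, Origin, ShipmentID, VesselID, Weight}, which is every attribute, so {ContainerID} is a candidate key.
{VesselID}⁺ = {ContainerID, Destination, ETA, Origin, ShipmentID, VesselID, Weight}, which is every attribute, so {VesselID} is a candidate key.
These are minimal and exhaustive — every other superkey contains one of them.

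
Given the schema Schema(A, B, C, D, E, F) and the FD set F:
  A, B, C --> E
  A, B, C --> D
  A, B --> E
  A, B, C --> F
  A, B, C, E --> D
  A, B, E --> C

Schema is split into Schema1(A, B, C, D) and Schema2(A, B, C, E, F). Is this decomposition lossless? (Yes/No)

Schema1 ∩ Schema2 = {A, B, C}; its closure under F is {A, B, C, D, E, F}.
Since Schema1 ⊆ {A, B, C, D, E, F}, the intersection is a superkey of Schema1; the decomposition is lossless.

Yes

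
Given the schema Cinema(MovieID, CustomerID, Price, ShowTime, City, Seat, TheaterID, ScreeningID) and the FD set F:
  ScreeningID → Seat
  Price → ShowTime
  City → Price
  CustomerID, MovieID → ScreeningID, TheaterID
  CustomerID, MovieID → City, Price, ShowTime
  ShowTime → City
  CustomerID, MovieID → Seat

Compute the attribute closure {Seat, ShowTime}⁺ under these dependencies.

{City, Price, Seat, ShowTime}

Start with {Seat, ShowTime}.
ShowTime → City applies; add {City} → now {City, Seat, ShowTime}.
City → Price applies; add {Price} → now {City, Price, Seat, ShowTime}.
No further FD applies.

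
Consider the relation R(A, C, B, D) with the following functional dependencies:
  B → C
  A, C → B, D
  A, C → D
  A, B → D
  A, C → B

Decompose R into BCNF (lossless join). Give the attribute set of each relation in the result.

{A, B, D}; {B, C}

Candidate keys of the original relation: {A, B}, {A, C}.
In {A, B, C, D}, {B} is not a superkey ({B}⁺ restricted to this set is {B, C}), so split on B → C into {B, C} and {A, B, D}.
{B, C} has no BCNF violation.
{A, B, D} has no BCNF violation.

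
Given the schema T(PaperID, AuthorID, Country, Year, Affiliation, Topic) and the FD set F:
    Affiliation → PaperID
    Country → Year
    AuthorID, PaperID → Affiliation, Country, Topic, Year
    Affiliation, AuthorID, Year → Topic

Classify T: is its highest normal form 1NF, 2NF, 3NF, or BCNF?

Candidate keys: {Affiliation, AuthorID}, {AuthorID, PaperID}. Prime attributes: {Affiliation, AuthorID, PaperID}.
Affiliation → PaperID breaks BCNF: {Affiliation}⁺ = {Affiliation, PaperID}, so {Affiliation} is not a superkey.
Because {Year} is non-prime and the left side of Country → Year is not a superkey, the relation is not in 3NF.
No proper subset of a key has a non-prime attribute in its closure, so there is no partial dependency; 2NF holds.

2NF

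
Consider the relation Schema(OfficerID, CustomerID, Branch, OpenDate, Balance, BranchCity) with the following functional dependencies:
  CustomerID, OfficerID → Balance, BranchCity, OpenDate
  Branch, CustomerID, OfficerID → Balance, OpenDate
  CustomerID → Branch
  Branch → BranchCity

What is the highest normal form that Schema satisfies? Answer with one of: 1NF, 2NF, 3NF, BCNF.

1NF

Candidate key: {CustomerID, OfficerID}. Prime attributes: {CustomerID, OfficerID}.
CustomerID → Branch breaks BCNF: {CustomerID}⁺ = {Branch, BranchCity, CustomerID}, so {CustomerID} is not a superkey.
CustomerID → Branch determines the non-prime attribute {Branch} from a non-superkey — 3NF is violated.
{CustomerID} is a proper subset of the key {CustomerID, OfficerID}, and {CustomerID}⁺ contains the non-prime attributes {Branch, BranchCity} — a partial dependency, so 2NF is violated.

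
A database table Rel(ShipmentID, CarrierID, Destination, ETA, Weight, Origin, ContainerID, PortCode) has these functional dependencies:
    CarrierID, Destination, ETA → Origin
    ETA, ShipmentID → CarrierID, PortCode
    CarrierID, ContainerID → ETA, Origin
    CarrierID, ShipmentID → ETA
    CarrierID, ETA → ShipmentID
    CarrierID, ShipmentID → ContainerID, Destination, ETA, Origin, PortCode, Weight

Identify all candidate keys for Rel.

Closure of {CarrierID, ContainerID} is {CarrierID, ContainerID, Destination, ETA, Origin, PortCode, ShipmentID, Weight}, the whole schema; {CarrierID, ContainerID} is a candidate key.
Closure of {CarrierID, ETA} is {CarrierID, ContainerID, Destination, ETA, Origin, PortCode, ShipmentID, Weight}, the whole schema; {CarrierID, ETA} is a candidate key.
Closure of {CarrierID, ShipmentID} is {CarrierID, ContainerID, Destination, ETA, Origin, PortCode, ShipmentID, Weight}, the whole schema; {CarrierID, ShipmentID} is a candidate key.
Closure of {ETA, ShipmentID} is {CarrierID, ContainerID, Destination, ETA, Origin, PortCode, ShipmentID, Weight}, the whole schema; {ETA, ShipmentID} is a candidate key.
These are minimal and exhaustive — every other superkey contains one of them.

{CarrierID, ContainerID}, {CarrierID, ETA}, {CarrierID, ShipmentID}, {ETA, ShipmentID}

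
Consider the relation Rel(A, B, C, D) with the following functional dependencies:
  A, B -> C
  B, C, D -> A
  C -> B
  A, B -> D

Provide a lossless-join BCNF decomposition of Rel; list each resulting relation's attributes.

{A, C, D}; {B, C}

Candidate keys of the original relation: {A, B}, {A, C}, {C, D}.
In {A, B, C, D}, {C} is not a superkey ({C}⁺ restricted to this set is {B, C}), so split on C -> B into {B, C} and {A, C, D}.
{B, C} is in BCNF.
{A, C, D} is in BCNF.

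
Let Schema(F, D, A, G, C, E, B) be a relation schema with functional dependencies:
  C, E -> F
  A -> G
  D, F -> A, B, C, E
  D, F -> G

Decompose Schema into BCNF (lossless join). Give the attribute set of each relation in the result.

Candidate keys of the original relation: {C, D, E}, {D, F}.
In {A, B, C, D, E, F, G}, {C, E} is not a superkey ({C, E}⁺ restricted to this set is {C, E, F}), so split on C, E -> F into {C, E, F} and {A, B, C, D, E, G}.
{C, E, F} is in BCNF.
In {A, B, C, D, E, G}, {A} is not a superkey ({A}⁺ restricted to this set is {A, G}), so split on A -> G into {A, G} and {A, B, C, D, E}.
{A, G} is in BCNF.
{A, B, C, D, E} is in BCNF.

{A, B, C, D, E}; {A, G}; {C, E, F}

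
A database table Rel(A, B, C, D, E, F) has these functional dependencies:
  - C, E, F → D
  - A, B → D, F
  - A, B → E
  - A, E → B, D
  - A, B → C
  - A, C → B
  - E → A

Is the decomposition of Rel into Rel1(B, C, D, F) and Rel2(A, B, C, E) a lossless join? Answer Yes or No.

The shared attributes are {B, C} and {B, C}⁺ = {B, C}.
The closure covers neither Rel1 nor Rel2 entirely; the join is not lossless.

No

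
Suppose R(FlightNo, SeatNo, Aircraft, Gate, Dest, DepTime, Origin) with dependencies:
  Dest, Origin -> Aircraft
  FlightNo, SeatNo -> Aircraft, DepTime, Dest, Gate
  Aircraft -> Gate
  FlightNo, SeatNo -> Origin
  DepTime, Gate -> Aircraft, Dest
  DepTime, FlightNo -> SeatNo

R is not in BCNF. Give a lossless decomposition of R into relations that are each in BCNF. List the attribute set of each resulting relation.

{Aircraft, Dest, Origin}; {Aircraft, Gate}; {DepTime, Dest, FlightNo, Origin, SeatNo}

Candidate keys of the original relation: {DepTime, FlightNo}, {FlightNo, SeatNo}.
In {Aircraft, DepTime, Dest, FlightNo, Gate, Origin, SeatNo}, {Dest, Origin} is not a superkey ({Dest, Origin}⁺ restricted to this set is {Aircraft, Dest, Gate, Origin}), so split on Dest, Origin -> Aircraft, Gate into {Aircraft, Dest, Gate, Origin} and {DepTime, Dest, FlightNo, Origin, SeatNo}.
In {Aircraft, Dest, Gate, Origin}, {Aircraft} is not a superkey ({Aircraft}⁺ restricted to this set is {Aircraft, Gate}), so split on Aircraft -> Gate into {Aircraft, Gate} and {Aircraft, Dest, Origin}.
{Aircraft, Gate}: every determinant is a superkey — BCNF.
{Aircraft, Dest, Origin}: every determinant is a superkey — BCNF.
{DepTime, Dest, FlightNo, Origin, SeatNo}: every determinant is a superkey — BCNF.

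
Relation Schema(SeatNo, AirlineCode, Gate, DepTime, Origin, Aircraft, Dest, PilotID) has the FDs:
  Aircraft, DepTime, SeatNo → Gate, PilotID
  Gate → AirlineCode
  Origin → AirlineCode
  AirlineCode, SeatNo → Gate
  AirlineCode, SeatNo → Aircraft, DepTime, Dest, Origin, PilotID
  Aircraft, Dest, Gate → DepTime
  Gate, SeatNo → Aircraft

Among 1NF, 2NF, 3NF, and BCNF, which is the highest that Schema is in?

3NF

Candidate keys: {Aircraft, DepTime, SeatNo}, {AirlineCode, SeatNo}, {Gate, SeatNo}, {Origin, SeatNo}. Prime attributes: {Aircraft, AirlineCode, DepTime, Gate, Origin, SeatNo}.
Gate → AirlineCode breaks BCNF: {Gate}⁺ = {AirlineCode, Gate}, so {Gate} is not a superkey.
But every attribute on its right side ({AirlineCode}) is prime, and the same holds for every other non-superkey FD, so 3NF still holds.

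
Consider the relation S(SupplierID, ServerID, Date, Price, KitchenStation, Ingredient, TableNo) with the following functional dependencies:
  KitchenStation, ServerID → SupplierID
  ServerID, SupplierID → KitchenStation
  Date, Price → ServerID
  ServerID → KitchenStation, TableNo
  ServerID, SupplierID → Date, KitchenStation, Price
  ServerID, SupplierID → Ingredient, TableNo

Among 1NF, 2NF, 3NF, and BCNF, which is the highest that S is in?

Candidate keys: {Date, Price}, {ServerID}. Prime attributes: {Date, Price, ServerID}.
Every FD has a superkey on the left, so the relation is in BCNF.

BCNF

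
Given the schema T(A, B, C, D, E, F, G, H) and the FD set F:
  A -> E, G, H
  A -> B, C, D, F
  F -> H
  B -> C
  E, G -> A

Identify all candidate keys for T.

{A}, {E, G}

Closure of {A} is {A, B, C, D, E, F, G, H}, the whole schema; {A} is a candidate key.
Closure of {E, G} is {A, B, C, D, E, F, G, H}, the whole schema; {E, G} is a candidate key.
Any other superkey properly contains one of these, so there are no further candidate keys.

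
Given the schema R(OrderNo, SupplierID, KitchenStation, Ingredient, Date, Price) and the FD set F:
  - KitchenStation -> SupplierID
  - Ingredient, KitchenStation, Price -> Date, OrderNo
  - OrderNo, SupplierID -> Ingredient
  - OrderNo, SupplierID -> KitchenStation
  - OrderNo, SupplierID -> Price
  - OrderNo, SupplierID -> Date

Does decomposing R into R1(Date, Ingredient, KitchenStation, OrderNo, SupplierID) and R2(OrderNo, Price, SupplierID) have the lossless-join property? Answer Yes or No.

The shared attributes are {OrderNo, SupplierID} and {OrderNo, SupplierID}⁺ = {Date, Ingredient, KitchenStation, OrderNo, Price, SupplierID}.
This includes all of R1, so the common attributes are a superkey of R1 — the join is lossless.

Yes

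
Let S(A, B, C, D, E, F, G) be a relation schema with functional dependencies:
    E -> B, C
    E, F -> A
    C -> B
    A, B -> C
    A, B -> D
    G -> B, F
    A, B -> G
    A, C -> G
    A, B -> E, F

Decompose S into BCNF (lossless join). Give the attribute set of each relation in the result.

Candidate keys of the original relation: {A, B}, {A, C}, {A, E}, {A, G}, {E, F}, {E, G}.
Within {A, B, C, D, E, F, G}: {E}⁺ ∩ {A, B, C, D, E, F, G} = {B, C, E}, not the whole set, so E -> B, C violates BCNF; decompose into {B, C, E} and {A, D, E, F, G}.
Within {B, C, E}: {C}⁺ ∩ {B, C, E} = {B, C}, not the whole set, so C -> B violates BCNF; decompose into {B, C} and {C, E}.
{B, C} is in BCNF.
{C, E} is in BCNF.
Within {A, D, E, F, G}: {G}⁺ ∩ {A, D, E, F, G} = {F, G}, not the whole set, so G -> F violates BCNF; decompose into {F, G} and {A, D, E, G}.
{F, G} is in BCNF.
{A, D, E, G} is in BCNF.

{A, D, E, G}; {B, C}; {C, E}; {F, G}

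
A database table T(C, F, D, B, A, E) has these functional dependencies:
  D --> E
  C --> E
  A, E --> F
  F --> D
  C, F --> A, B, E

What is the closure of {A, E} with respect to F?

Start with {A, E}.
A, E --> F applies; add {F} → now {A, E, F}.
F --> D applies; add {D} → now {A, D, E, F}.
No further FD applies.

{A, D, E, F}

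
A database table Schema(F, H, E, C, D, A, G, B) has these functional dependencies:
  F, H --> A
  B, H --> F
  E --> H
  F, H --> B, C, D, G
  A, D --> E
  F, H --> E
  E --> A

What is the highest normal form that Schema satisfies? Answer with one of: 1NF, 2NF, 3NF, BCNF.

Candidate keys: {A, B, D}, {A, D, F}, {B, E}, {B, H}, {E, F}, {F, H}. Prime attributes: {A, B, D, E, F, H}.
E --> H: {E}⁺ = {A, E, H}, which is not all of the attributes, so the left side is not a superkey — BCNF is violated.
Since {H} ⊆ prime attributes and every other non-superkey FD also has a prime right side, the schema is in 3NF.

3NF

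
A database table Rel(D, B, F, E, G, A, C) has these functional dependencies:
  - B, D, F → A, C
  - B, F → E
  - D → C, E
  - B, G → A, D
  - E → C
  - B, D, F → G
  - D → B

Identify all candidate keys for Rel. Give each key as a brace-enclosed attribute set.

No FD produces {F}, so it must be in every candidate key.
Closure of {D, F} is {A, B, C, D, E, F, G}, the whole schema; {D, F} is a candidate key.
Closure of {B, F, G} is {A, B, C, D, E, F, G}, the whole schema; {B, F, G} is a candidate key.
No proper subset of any of these is a key, and no other minimal superkey exists.

{B, F, G}, {D, F}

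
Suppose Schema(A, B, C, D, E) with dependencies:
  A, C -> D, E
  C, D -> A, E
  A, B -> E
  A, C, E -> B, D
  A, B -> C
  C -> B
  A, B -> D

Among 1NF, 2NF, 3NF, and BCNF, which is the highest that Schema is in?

Candidate keys: {A, B}, {A, C}, {C, D}. Prime attributes: {A, B, C, D}.
C -> B breaks BCNF: {C}⁺ = {B, C}, so {C} is not a superkey.
Its right-hand attributes {B} are all prime, as are those of every other non-superkey FD — the relation is in 3NF.

3NF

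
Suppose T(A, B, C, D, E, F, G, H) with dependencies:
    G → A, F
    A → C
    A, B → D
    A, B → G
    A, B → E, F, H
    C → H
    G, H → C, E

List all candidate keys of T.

No FD produces {B}, so it must be in every candidate key.
Closure of {A, B} is {A, B, C, D, E, F, G, H}, the whole schema; {A, B} is a candidate key.
Closure of {B, G} is {A, B, C, D, E, F, G, H}, the whole schema; {B, G} is a candidate key.
These are minimal and exhaustive — every other superkey contains one of them.

{A, B}, {B, G}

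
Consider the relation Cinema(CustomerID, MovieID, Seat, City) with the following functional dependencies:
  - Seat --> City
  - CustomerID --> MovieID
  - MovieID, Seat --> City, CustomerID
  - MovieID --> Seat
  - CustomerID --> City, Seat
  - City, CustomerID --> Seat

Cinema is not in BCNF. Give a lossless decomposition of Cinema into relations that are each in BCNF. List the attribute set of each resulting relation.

{City, Seat}; {CustomerID, MovieID, Seat}

Candidate keys of the original relation: {CustomerID}, {MovieID}.
{City, CustomerID, MovieID, Seat}: {Seat} determines {City, Seat} here but is not a superkey — split on Seat --> City, giving {City, Seat} and {CustomerID, MovieID, Seat}.
{City, Seat} has no BCNF violation.
{CustomerID, MovieID, Seat} has no BCNF violation.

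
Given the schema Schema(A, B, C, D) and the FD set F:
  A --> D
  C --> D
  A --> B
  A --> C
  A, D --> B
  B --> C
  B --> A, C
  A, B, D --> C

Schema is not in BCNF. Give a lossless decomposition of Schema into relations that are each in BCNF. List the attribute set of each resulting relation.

{A, B, C}; {C, D}

Candidate keys of the original relation: {A}, {B}.
Within {A, B, C, D}: {C}⁺ ∩ {A, B, C, D} = {C, D}, not the whole set, so C --> D violates BCNF; decompose into {C, D} and {A, B, C}.
{C, D} has no BCNF violation.
{A, B, C} has no BCNF violation.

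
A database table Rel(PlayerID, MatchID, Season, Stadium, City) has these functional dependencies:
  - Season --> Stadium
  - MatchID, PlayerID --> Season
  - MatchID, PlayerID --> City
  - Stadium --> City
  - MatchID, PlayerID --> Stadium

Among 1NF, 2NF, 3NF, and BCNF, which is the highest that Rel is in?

2NF

Candidate key: {MatchID, PlayerID}. Prime attributes: {MatchID, PlayerID}.
Season --> Stadium: {Season}⁺ = {City, Season, Stadium}, which is not all of the attributes, so the left side is not a superkey — BCNF is violated.
Season --> Stadium determines the non-prime attribute {Stadium} from a non-superkey — 3NF is violated.
No non-prime attribute depends on a proper subset of any candidate key, so 2NF holds.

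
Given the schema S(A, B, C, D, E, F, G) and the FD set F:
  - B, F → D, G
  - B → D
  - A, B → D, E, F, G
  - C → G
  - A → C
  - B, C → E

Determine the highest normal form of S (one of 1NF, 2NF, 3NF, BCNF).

1NF

Candidate key: {A, B}. Prime attributes: {A, B}.
B, F → D, G breaks BCNF: {B, F}⁺ = {B, D, F, G}, so {B, F} is not a superkey.
Because {D, G} are non-prime and the left side of B, F → D, G is not a superkey, the relation is not in 3NF.
{A} is a proper subset of the key {A, B}, and {A}⁺ contains the non-prime attributes {C, G} — a partial dependency, so 2NF is violated.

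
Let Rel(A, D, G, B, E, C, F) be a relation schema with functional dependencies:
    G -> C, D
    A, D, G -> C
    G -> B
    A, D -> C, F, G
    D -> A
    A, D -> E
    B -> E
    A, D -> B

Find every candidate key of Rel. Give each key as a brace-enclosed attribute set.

{D}, {G}

{D} is a candidate key since {D}⁺ = {A, B, C, D, E, F, G} covers every attribute.
{G} is a candidate key since {G}⁺ = {A, B, C, D, E, F, G} covers every attribute.
These are minimal and exhaustive — every other superkey contains one of them.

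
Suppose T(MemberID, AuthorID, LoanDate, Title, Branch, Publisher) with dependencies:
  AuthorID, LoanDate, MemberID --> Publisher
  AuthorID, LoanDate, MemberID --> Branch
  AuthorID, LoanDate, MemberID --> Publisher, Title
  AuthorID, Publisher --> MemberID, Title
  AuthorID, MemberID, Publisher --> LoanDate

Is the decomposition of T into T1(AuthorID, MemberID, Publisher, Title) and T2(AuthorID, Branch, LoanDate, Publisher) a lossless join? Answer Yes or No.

Yes

T1 ∩ T2 = {AuthorID, Publisher}; its closure under F is {AuthorID, Branch, LoanDate, MemberID, Publisher, Title}.
T1 is contained in that closure, so T1 ∩ T2 --> T1 holds and the join is lossless.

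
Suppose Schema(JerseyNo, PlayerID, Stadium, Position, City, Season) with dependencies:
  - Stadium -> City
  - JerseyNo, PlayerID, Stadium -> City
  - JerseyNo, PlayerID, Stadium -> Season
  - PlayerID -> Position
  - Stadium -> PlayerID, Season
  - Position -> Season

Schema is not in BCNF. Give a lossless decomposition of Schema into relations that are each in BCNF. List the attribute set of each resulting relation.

{City, PlayerID, Stadium}; {JerseyNo, Stadium}; {PlayerID, Position}; {Position, Season}

Candidate key of the original relation: {JerseyNo, Stadium}.
Within {City, JerseyNo, PlayerID, Position, Season, Stadium}: {Stadium}⁺ ∩ {City, JerseyNo, PlayerID, Position, Season, Stadium} = {City, PlayerID, Position, Season, Stadium}, not the whole set, so Stadium -> City, PlayerID, Position, Season violates BCNF; decompose into {City, PlayerID, Position, Season, Stadium} and {JerseyNo, Stadium}.
Within {City, PlayerID, Position, Season, Stadium}: {PlayerID}⁺ ∩ {City, PlayerID, Position, Season, Stadium} = {PlayerID, Position, Season}, not the whole set, so PlayerID -> Position, Season violates BCNF; decompose into {PlayerID, Position, Season} and {City, PlayerID, Stadium}.
Within {PlayerID, Position, Season}: {Position}⁺ ∩ {PlayerID, Position, Season} = {Position, Season}, not the whole set, so Position -> Season violates BCNF; decompose into {Position, Season} and {PlayerID, Position}.
{Position, Season} has no BCNF violation.
{PlayerID, Position} has no BCNF violation.
{City, PlayerID, Stadium} has no BCNF violation.
{JerseyNo, Stadium} has no BCNF violation.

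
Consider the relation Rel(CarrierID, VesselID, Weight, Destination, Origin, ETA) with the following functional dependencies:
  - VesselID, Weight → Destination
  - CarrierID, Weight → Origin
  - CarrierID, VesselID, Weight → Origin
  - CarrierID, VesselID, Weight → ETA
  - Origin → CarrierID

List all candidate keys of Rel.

{CarrierID, VesselID, Weight}, {Origin, VesselID, Weight}

{VesselID, Weight} never appear on the right of any FD, so every key must include all of them.
{CarrierID, VesselID, Weight}⁺ = {CarrierID, Destination, ETA, Origin, VesselID, Weight}, which is every attribute, so {CarrierID, VesselID, Weight} is a candidate key.
{Origin, VesselID, Weight}⁺ = {CarrierID, Destination, ETA, Origin, VesselID, Weight}, which is every attribute, so {Origin, VesselID, Weight} is a candidate key.
These are minimal and exhaustive — every other superkey contains one of them.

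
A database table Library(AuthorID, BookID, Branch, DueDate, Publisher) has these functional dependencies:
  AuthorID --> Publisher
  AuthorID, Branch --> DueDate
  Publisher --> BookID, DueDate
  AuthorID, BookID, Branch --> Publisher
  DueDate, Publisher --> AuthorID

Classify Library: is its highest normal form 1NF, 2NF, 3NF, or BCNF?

1NF

Candidate keys: {AuthorID, Branch}, {Branch, Publisher}. Prime attributes: {AuthorID, Branch, Publisher}.
AuthorID --> Publisher breaks BCNF: {AuthorID}⁺ = {AuthorID, BookID, DueDate, Publisher}, so {AuthorID} is not a superkey.
Because {BookID, DueDate} are non-prime and the left side of Publisher --> BookID, DueDate is not a superkey, the relation is not in 3NF.
The proper key subset {AuthorID} of {AuthorID, Branch} determines non-prime {BookID, DueDate}, so the relation is not even in 2NF.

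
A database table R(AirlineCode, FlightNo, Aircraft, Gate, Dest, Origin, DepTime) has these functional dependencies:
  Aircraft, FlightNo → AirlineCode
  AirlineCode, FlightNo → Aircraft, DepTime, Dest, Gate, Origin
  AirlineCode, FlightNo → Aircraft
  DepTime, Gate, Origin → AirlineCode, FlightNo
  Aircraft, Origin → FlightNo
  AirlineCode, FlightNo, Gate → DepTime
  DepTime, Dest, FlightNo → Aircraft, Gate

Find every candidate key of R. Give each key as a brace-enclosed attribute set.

{Aircraft, FlightNo}⁺ = {Aircraft, AirlineCode, DepTime, Dest, FlightNo, Gate, Origin}, which is every attribute, so {Aircraft, FlightNo} is a candidate key.
{Aircraft, Origin}⁺ = {Aircraft, AirlineCode, DepTime, Dest, FlightNo, Gate, Origin}, which is every attribute, so {Aircraft, Origin} is a candidate key.
{AirlineCode, FlightNo}⁺ = {Aircraft, AirlineCode, DepTime, Dest, FlightNo, Gate, Origin}, which is every attribute, so {AirlineCode, FlightNo} is a candidate key.
{DepTime, Dest, FlightNo}⁺ = {Aircraft, AirlineCode, DepTime, Dest, FlightNo, Gate, Origin}, which is every attribute, so {DepTime, Dest, FlightNo} is a candidate key.
{DepTime, Gate, Origin}⁺ = {Aircraft, AirlineCode, DepTime, Dest, FlightNo, Gate, Origin}, which is every attribute, so {DepTime, Gate, Origin} is a candidate key.
Any other superkey properly contains one of these, so there are no further candidate keys.

{Aircraft, FlightNo}, {Aircraft, Origin}, {AirlineCode, FlightNo}, {DepTime, Dest, FlightNo}, {DepTime, Gate, Origin}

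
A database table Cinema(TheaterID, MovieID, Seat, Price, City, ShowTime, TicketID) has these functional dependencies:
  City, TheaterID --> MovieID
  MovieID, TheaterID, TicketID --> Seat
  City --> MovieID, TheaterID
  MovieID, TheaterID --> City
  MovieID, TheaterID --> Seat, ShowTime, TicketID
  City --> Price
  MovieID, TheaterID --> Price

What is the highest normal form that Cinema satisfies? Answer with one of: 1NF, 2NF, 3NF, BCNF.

BCNF

Candidate keys: {City}, {MovieID, TheaterID}. Prime attributes: {City, MovieID, TheaterID}.
The left-hand side of every FD is a superkey, so BCNF is satisfied.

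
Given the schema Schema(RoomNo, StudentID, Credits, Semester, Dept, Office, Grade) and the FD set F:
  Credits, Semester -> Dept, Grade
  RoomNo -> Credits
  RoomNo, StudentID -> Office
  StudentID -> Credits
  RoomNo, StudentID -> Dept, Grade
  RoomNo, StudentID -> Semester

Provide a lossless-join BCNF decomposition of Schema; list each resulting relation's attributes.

Candidate key of the original relation: {RoomNo, StudentID}.
Within {Credits, Dept, Grade, Office, RoomNo, Semester, StudentID}: {Credits, Semester}⁺ ∩ {Credits, Dept, Grade, Office, RoomNo, Semester, StudentID} = {Credits, Dept, Grade, Semester}, not the whole set, so Credits, Semester -> Dept, Grade violates BCNF; decompose into {Credits, Dept, Grade, Semester} and {Credits, Office, RoomNo, Semester, StudentID}.
{Credits, Dept, Grade, Semester} has no BCNF violation.
Within {Credits, Office, RoomNo, Semester, StudentID}: {RoomNo}⁺ ∩ {Credits, Office, RoomNo, Semester, StudentID} = {Credits, RoomNo}, not the whole set, so RoomNo -> Credits violates BCNF; decompose into {Credits, RoomNo} and {Office, RoomNo, Semester, StudentID}.
{Credits, RoomNo} has no BCNF violation.
{Office, RoomNo, Semester, StudentID} has no BCNF violation.

{Credits, Dept, Grade, Semester}; {Credits, RoomNo}; {Office, RoomNo, Semester, StudentID}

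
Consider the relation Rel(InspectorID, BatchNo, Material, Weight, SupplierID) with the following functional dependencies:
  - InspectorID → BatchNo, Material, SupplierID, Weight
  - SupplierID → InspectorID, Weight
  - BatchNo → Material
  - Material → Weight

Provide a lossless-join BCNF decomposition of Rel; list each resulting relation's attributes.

{BatchNo, InspectorID, SupplierID}; {BatchNo, Material}; {Material, Weight}

Candidate keys of the original relation: {InspectorID}, {SupplierID}.
{BatchNo, InspectorID, Material, SupplierID, Weight}: {BatchNo} determines {BatchNo, Material, Weight} here but is not a superkey — split on BatchNo → Material, Weight, giving {BatchNo, Material, Weight} and {BatchNo, InspectorID, SupplierID}.
{BatchNo, Material, Weight}: {Material} determines {Material, Weight} here but is not a superkey — split on Material → Weight, giving {Material, Weight} and {BatchNo, Material}.
{Material, Weight} is in BCNF.
{BatchNo, Material} is in BCNF.
{BatchNo, InspectorID, SupplierID} is in BCNF.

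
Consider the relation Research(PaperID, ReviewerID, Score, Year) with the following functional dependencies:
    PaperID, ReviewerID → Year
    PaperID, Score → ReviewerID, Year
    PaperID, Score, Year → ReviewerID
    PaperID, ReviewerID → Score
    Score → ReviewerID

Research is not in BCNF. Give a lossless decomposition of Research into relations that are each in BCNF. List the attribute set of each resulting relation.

{PaperID, Score, Year}; {ReviewerID, Score}

Candidate keys of the original relation: {PaperID, ReviewerID}, {PaperID, Score}.
Within {PaperID, ReviewerID, Score, Year}: {Score}⁺ ∩ {PaperID, ReviewerID, Score, Year} = {ReviewerID, Score}, not the whole set, so Score → ReviewerID violates BCNF; decompose into {ReviewerID, Score} and {PaperID, Score, Year}.
{ReviewerID, Score}: every determinant is a superkey — BCNF.
{PaperID, Score, Year}: every determinant is a superkey — BCNF.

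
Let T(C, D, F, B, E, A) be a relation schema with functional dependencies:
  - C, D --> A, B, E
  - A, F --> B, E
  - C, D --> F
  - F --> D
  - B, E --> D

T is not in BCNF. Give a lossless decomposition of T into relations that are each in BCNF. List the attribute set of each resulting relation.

{A, B, E, F}; {A, C, F}; {D, F}

Candidate keys of the original relation: {B, C, E}, {C, D}, {C, F}.
{A, B, C, D, E, F}: {A, F} determines {A, B, D, E, F} here but is not a superkey — split on A, F --> B, D, E, giving {A, B, D, E, F} and {A, C, F}.
{A, B, D, E, F}: {F} determines {D, F} here but is not a superkey — split on F --> D, giving {D, F} and {A, B, E, F}.
{D, F} is in BCNF.
{A, B, E, F} is in BCNF.
{A, C, F} is in BCNF.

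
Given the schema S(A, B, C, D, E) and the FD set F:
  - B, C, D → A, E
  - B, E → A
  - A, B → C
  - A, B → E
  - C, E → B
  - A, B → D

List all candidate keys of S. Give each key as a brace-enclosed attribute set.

{A, B}⁺ = {A, B, C, D, E} — all of the relation — so {A, B} is a candidate key.
{B, E}⁺ = {A, B, C, D, E} — all of the relation — so {B, E} is a candidate key.
{C, E}⁺ = {A, B, C, D, E} — all of the relation — so {C, E} is a candidate key.
{B, C, D}⁺ = {A, B, C, D, E} — all of the relation — so {B, C, D} is a candidate key.
These are minimal and exhaustive — every other superkey contains one of them.

{A, B}, {B, C, D}, {B, E}, {C, E}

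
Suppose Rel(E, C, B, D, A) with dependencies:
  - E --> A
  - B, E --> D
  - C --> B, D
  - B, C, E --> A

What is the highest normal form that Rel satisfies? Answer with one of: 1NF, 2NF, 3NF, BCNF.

Candidate key: {C, E}. Prime attributes: {C, E}.
For E --> A we have {E}⁺ = {A, E}; {E} is not a superkey, so BCNF fails.
Because {A} is non-prime and the left side of E --> A is not a superkey, the relation is not in 3NF.
{C} is a proper subset of the key {C, E}, and {C}⁺ contains the non-prime attributes {B, D} — a partial dependency, so 2NF is violated.

1NF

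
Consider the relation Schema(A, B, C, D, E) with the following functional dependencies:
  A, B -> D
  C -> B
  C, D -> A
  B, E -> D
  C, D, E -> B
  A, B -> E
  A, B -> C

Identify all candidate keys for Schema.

{A, B}, {A, C}, {C, D}, {C, E}

{A, B}⁺ = {A, B, C, D, E} — all of the relation — so {A, B} is a candidate key.
{A, C}⁺ = {A, B, C, D, E} — all of the relation — so {A, C} is a candidate key.
{C, D}⁺ = {A, B, C, D, E} — all of the relation — so {C, D} is a candidate key.
{C, E}⁺ = {A, B, C, D, E} — all of the relation — so {C, E} is a candidate key.
No proper subset of any of these is a key, and no other minimal superkey exists.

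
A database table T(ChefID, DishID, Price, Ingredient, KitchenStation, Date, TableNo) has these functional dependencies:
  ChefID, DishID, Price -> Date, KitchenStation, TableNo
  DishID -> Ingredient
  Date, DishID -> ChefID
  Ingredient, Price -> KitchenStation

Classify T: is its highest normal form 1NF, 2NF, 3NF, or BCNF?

1NF

Candidate keys: {ChefID, DishID, Price}, {Date, DishID, Price}. Prime attributes: {ChefID, Date, DishID, Price}.
DishID -> Ingredient: {DishID}⁺ = {DishID, Ingredient}, which is not all of the attributes, so the left side is not a superkey — BCNF is violated.
Because {Ingredient} is non-prime and the left side of DishID -> Ingredient is not a superkey, the relation is not in 3NF.
The proper key subset {DishID} of {ChefID, DishID, Price} determines non-prime {Ingredient}, so the relation is not even in 2NF.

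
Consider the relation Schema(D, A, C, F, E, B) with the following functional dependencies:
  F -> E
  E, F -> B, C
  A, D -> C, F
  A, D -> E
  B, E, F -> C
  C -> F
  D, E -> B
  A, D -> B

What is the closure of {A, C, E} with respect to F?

Start with {A, C, E}.
C -> F applies; add {F} → now {A, C, E, F}.
E, F -> B, C applies; add {B} → now {A, B, C, E, F}.
No further FD applies.

{A, B, C, E, F}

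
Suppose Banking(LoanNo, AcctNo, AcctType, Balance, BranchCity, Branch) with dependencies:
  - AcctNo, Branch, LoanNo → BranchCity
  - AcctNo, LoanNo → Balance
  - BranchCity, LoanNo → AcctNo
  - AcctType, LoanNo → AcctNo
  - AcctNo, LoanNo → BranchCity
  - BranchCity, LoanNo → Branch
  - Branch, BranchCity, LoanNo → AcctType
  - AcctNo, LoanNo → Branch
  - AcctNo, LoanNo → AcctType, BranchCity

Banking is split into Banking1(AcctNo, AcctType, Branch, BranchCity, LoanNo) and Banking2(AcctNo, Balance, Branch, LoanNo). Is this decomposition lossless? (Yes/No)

Common attributes: {AcctNo, Branch, LoanNo}; their closure is {AcctNo, AcctType, Balance, Branch, BranchCity, LoanNo}.
Since Banking1 ⊆ {AcctNo, AcctType, Balance, Branch, BranchCity, LoanNo}, the intersection is a superkey of Banking1; the decomposition is lossless.

Yes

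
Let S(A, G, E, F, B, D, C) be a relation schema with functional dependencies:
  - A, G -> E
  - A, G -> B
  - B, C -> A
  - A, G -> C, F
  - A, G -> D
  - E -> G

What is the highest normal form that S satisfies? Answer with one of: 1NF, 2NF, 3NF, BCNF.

Candidate keys: {A, E}, {A, G}, {B, C, E}, {B, C, G}. Prime attributes: {A, B, C, E, G}.
For B, C -> A we have {B, C}⁺ = {A, B, C}; {B, C} is not a superkey, so BCNF fails.
Its right-hand attributes {A} are all prime, as are those of every other non-superkey FD — the relation is in 3NF.

3NF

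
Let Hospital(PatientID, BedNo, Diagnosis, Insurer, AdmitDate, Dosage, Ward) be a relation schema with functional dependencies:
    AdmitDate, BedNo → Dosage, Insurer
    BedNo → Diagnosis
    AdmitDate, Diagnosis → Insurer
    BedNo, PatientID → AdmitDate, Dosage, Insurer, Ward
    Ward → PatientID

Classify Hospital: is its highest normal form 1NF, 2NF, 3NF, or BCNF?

Candidate keys: {BedNo, PatientID}, {BedNo, Ward}. Prime attributes: {BedNo, PatientID, Ward}.
For AdmitDate, BedNo → Dosage, Insurer we have {AdmitDate, BedNo}⁺ = {AdmitDate, BedNo, Diagnosis, Dosage, Insurer}; {AdmitDate, BedNo} is not a superkey, so BCNF fails.
AdmitDate, BedNo → Dosage, Insurer has non-prime {Dosage, Insurer} on the right and a non-superkey on the left, so 3NF fails.
The proper key subset {BedNo} of {BedNo, PatientID} determines non-prime {Diagnosis}, so the relation is not even in 2NF.

1NF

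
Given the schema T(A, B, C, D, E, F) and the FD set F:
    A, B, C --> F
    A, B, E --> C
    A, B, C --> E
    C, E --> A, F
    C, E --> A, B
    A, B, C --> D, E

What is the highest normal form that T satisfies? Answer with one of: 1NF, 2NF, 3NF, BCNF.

Candidate keys: {A, B, C}, {A, B, E}, {C, E}. Prime attributes: {A, B, C, E}.
Each dependency's left side is a superkey — BCNF holds.

BCNF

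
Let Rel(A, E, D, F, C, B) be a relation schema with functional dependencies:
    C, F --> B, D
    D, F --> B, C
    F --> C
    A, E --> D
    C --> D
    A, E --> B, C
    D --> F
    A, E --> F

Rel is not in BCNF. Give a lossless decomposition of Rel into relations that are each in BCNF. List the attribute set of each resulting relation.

Candidate key of the original relation: {A, E}.
{A, B, C, D, E, F}: {C, F} determines {B, C, D, F} here but is not a superkey — split on C, F --> B, D, giving {B, C, D, F} and {A, C, E, F}.
{B, C, D, F} has no BCNF violation.
{A, C, E, F}: {F} determines {C, F} here but is not a superkey — split on F --> C, giving {C, F} and {A, E, F}.
{C, F} has no BCNF violation.
{A, E, F} has no BCNF violation.

{A, E, F}; {B, C, D, F}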